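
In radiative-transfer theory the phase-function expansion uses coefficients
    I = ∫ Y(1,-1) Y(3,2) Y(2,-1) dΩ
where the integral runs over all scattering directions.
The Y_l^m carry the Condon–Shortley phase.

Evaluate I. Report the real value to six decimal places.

0.261169

Checks pass: Σm=0; 6 even; l₃=2∈[2,4].
(2·1+1)(2·3+1)(2·2+1) = 105
Δ: 2! 0! 4! / 7! → 1/105
sum: t=1:−1/4 = -1/4
3j²(1 3 2; 0 0 0) = Δ·Π!·Σ² = 3/35  (sign -1)
sum: t=2:+1/12 = 1/12
3j²(1 3 2; -1 2 -1) = Δ·Π!·Σ² = 2/21  (sign -1)
combine: 4πI² = 105·3/35·2/21 = 6/7
take √, sign +1: I = 0.26116903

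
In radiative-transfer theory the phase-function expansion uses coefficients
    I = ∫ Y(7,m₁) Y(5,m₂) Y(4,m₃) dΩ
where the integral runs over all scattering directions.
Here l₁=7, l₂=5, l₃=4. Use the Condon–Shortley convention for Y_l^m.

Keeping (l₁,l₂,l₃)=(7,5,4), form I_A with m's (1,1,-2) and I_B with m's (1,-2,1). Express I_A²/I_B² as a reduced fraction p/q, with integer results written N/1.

l's match ⇒ only the (l;m) 3-j factors differ between A and B.
A: triangle coeff Δ(7,5,4) = 1/6126120; Σ_t [4,6]: t=4:+1/55296 t=5:−1/86400 t=6:+1/2073600 = 29/4147200; (3j)²=841/145860 [(7 5 4; 1 1 -2)], sign=+1
B: triangle coeff Δ(7,5,4) = 1/6126120; Σ_t [1,3]: t=1:−1/1209600 t=2:+1/69120 t=3:−1/51840 = -41/7257600; (3j)²=1681/510510 [(7 5 4; 1 -2 1)], sign=+1
I_A²/I_B² = (841/145860)/(1681/510510) = 5887/3362

5887/3362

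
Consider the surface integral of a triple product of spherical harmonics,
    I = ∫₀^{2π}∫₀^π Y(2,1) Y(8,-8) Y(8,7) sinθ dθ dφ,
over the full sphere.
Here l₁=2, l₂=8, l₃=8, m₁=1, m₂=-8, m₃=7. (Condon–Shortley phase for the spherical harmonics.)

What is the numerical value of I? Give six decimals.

Rules hold: Σm=0, L=18 even, 6≤8≤10.
N = 5·17·17 = 1445
Δ = 2!·2!·14!/19! = 1/348840
Racah Σ t=0..2: t=0:+1/116121600 t=1:−1/25401600 t=2:+1/116121600 = -1/45158400
⇒ 3j(2 8 8; 0 0 0)² = 24/1615, sgn -1
Racah Σ t=0..0: t=0:+1/174356582400 = 1/174356582400
⇒ 3j(2 8 8; 1 -8 7)² = 5/323, sgn -1
4πI² = N·(3j₀)²·(3jₘ)² = 120/361
I = +1·√(0.33241/4π) = 0.16264177

0.162642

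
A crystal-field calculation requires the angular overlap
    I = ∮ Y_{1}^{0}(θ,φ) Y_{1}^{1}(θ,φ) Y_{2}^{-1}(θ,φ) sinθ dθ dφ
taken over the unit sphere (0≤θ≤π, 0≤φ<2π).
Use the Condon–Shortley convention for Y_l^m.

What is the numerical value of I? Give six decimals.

Rules hold: Σm=0, L=4 even, 0≤2≤2.
N = 3·3·5 = 45
Δ = 0!·2!·2!/5! = 1/30
Racah Σ t=0..0: t=0:+1/1 = 1/1
⇒ 3j(1 1 2; 0 0 0)² = 2/15, sgn +1
Racah Σ t=0..0: t=0:+1/2 = 1/2
⇒ 3j(1 1 2; 0 1 -1)² = 1/10, sgn -1
4πI² = N·(3j₀)²·(3jₘ)² = 3/5
I = -1·√(0.6/4π) = -0.21850969

-0.218510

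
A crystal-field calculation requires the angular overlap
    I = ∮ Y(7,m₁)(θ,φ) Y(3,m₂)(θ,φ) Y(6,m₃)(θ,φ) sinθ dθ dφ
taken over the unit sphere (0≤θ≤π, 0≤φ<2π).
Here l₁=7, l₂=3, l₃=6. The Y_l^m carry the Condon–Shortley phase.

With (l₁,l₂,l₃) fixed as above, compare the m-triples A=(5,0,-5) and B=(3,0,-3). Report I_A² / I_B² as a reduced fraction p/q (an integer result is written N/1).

Shared (l₁,l₂,l₃)=(7,3,6): N and (l;000)² cancel in I_A²/I_B².
A: Δ = 4!·10!·2!/17! = 1/2042040; Racah Σ t=1..2: t=1:−1/4354560 t=2:+1/14515200 = -1/6220800; ⇒ 3j(7 3 6; 5 0 -5)² = 77/4420, sgn +1
B: Δ = 4!·10!·2!/17! = 1/2042040; Racah Σ t=1..3: t=1:−1/362880 t=2:+1/322560 t=3:−1/4354560 = 1/8709120; ⇒ 3j(7 3 6; 3 0 -3)² = 3/68068, sgn -1
I_A²/I_B² = (77/4420)/(3/68068) = 5929/15

5929/15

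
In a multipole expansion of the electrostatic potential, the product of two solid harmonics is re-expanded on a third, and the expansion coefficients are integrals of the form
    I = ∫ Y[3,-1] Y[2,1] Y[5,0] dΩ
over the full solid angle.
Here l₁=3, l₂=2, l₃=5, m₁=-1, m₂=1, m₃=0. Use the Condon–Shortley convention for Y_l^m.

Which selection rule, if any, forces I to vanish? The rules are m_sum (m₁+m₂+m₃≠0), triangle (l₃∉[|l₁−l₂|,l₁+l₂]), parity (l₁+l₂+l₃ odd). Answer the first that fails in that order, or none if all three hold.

m₁+m₂+m₃ = -1 + 1 + 0 = 0  ✓
triangle: |3−2|=1 ≤ l₃=5 ≤ 3+2=5  ✓
parity: l₁+l₂+l₃ = 10 is even  ✓

none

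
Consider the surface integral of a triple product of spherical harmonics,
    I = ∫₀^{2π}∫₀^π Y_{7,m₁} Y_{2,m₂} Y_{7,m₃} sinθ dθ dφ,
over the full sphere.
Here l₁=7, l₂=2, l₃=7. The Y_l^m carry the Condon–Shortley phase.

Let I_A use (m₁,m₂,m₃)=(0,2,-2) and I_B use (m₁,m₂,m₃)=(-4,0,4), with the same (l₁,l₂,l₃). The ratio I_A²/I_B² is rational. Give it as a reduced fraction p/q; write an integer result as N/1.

567/8

l's match ⇒ only the (l;m) 3-j factors differ between A and B.
A: triangle coeff Δ(7,2,7) = 1/185640; Σ_t [2,2]: t=2:+1/2419200 = 1/2419200; (3j)²=27/1105 [(7 2 7; 0 2 -2)], sign=-1
B: triangle coeff Δ(7,2,7) = 1/185640; Σ_t [0,2]: t=0:+1/159667200 t=1:−1/7257600 t=2:+1/8709120 = -1/59875200; (3j)²=8/23205 [(7 2 7; -4 0 4)], sign=+1
I_A²/I_B² = (27/1105)/(8/23205) = 567/8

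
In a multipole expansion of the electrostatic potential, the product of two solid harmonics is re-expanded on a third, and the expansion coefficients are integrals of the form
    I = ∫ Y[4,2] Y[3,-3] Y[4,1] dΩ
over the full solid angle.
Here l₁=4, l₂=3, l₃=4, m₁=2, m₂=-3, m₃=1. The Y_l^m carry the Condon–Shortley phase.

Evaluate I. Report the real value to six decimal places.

0.000000

L=11 odd ⇒ parity kills the (l;000) factor ⇒ I = 0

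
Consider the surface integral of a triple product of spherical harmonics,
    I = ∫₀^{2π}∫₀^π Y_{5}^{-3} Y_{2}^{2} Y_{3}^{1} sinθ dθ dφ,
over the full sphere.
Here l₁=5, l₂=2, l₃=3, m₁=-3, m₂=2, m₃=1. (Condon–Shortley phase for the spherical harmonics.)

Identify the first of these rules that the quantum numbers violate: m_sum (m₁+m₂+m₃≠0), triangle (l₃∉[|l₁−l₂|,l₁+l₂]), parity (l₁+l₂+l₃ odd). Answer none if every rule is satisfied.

none

azimuthal sum: -3 + 2 + 1 = 0  ✓
3 ≤ 3 ≤ 7 (triangle on l)  ✓
L = 5 + 2 + 3 = 10 (even)  ✓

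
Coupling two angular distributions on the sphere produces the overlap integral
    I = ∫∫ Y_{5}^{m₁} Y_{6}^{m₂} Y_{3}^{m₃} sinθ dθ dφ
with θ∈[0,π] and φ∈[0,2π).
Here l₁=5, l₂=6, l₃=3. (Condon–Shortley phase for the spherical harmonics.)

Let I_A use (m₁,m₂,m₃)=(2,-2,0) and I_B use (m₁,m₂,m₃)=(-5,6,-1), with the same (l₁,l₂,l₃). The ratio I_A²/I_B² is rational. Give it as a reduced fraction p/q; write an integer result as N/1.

8/99

l's match ⇒ only the (l;m) 3-j factors differ between A and B.
A: triangle coeff Δ(5,6,3) = 1/675675; Σ_t [1,3]: t=1:−1/60480 t=2:+1/5760 t=3:−1/8640 = 1/24192; (3j)²=8/3003 [(5 6 3; 2 -2 0)], sign=-1
B: triangle coeff Δ(5,6,3) = 1/675675; Σ_t [8,8]: t=8:+1/1935360 = 1/1935360; (3j)²=3/91 [(5 6 3; -5 6 -1)], sign=+1
I_A²/I_B² = (8/3003)/(3/91) = 8/99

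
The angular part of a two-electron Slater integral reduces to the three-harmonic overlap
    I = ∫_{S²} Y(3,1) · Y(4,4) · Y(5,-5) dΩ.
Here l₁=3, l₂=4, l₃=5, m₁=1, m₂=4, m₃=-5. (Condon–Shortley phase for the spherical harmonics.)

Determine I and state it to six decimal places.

0.189625

Rules hold: Σm=0, L=12 even, 1≤5≤7.
N = 7·9·11 = 693
Δ = 2!·4!·6!/13! = 1/180180
Racah Σ t=0..2: t=0:+1/576 t=1:−1/144 t=2:+1/576 = -1/288
⇒ 3j(3 4 5; 0 0 0)² = 20/1001, sgn +1
Racah Σ t=2..2: t=2:+1/34560 = 1/34560
⇒ 3j(3 4 5; 1 4 -5)² = 14/429, sgn +1
4πI² = N·(3j₀)²·(3jₘ)² = 840/1859
I = +1·√(0.451856/4π) = 0.18962475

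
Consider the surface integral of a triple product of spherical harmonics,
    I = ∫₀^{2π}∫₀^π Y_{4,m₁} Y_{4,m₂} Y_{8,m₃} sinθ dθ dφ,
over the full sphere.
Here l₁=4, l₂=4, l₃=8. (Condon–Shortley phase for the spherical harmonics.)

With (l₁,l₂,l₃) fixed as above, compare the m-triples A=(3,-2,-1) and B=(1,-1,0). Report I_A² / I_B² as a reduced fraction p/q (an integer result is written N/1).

Same 4,4,8: normalisation and zero-m 3j drop out of the ratio.
A: Δ: 0! 8! 8! / 17! → 1/218790; sum: t=0:+1/7257600 = 1/7257600; 3j²(4 4 8; 3 -2 -1) = Δ·Π!·Σ² = 14/12155  (sign -1)
B: Δ: 0! 8! 8! / 17! → 1/218790; sum: t=0:+1/518400 = 1/518400; 3j²(4 4 8; 1 -1 0) = Δ·Π!·Σ² = 1568/109395  (sign +1)
I_A²/I_B² = (14/12155)/(1568/109395) = 9/112

9/112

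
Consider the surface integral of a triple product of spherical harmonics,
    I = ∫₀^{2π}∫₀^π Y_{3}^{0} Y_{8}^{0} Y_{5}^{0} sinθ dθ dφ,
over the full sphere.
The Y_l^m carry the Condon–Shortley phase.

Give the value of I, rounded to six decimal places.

0.235108

Rules hold: Σm=0, L=16 even, 5≤5≤11.
N = 7·17·11 = 1309
Δ = 6!·0!·10!/17! = 1/136136
Racah Σ t=3..3: t=3:−1/518400 = -1/518400
⇒ 3j(3 8 5; 0 0 0)² = 56/2431, sgn +1
(m-triple is (0,0,0) — same symbol as above.)
4πI² = N·(3j₀)²·(3jₘ)² = 21952/31603
I = +1·√(0.694618/4π) = 0.23510830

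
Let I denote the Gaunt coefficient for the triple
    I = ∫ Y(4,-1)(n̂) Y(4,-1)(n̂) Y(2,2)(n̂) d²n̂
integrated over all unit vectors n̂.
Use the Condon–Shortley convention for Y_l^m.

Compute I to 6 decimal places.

0.200662

Checks pass: Σm=0; 10 even; l₃=2∈[0,8].
(2·4+1)(2·4+1)(2·2+1) = 405
Δ: 6! 2! 2! / 11! → 1/13860
sum: t=2:+1/192 t=3:−1/36 t=4:+1/192 = -5/288
3j²(4 4 2; 0 0 0) = Δ·Π!·Σ² = 20/693  (sign -1)
sum: t=3:−1/144 = -1/144
3j²(4 4 2; -1 -1 2) = Δ·Π!·Σ² = 10/231  (sign -1)
combine: 4πI² = 405·20/693·10/231 = 3000/5929
take √, sign +1: I = 0.20066192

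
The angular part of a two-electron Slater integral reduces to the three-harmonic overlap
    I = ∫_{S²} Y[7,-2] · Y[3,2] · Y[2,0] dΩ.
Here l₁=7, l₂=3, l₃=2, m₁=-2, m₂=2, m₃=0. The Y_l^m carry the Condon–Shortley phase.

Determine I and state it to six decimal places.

0.000000

l₃=2 ∉ [4,10] — triangle fails ⇒ I = 0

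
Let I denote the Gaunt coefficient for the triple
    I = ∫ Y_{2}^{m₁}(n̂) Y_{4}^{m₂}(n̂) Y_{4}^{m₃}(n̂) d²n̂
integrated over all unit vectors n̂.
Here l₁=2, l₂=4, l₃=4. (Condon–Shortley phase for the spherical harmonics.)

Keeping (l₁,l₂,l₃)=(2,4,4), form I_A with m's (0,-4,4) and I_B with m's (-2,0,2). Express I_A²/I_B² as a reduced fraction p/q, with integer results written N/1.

Shared (l₁,l₂,l₃)=(2,4,4): N and (l;000)² cancel in I_A²/I_B².
A: Δ = 2!·2!·6!/11! = 1/13860; Racah Σ t=0..0: t=0:+1/2880 = 1/2880; ⇒ 3j(2 4 4; 0 -4 4)² = 28/495, sgn +1
B: Δ = 2!·2!·6!/11! = 1/13860; Racah Σ t=2..2: t=2:+1/192 = 1/192; ⇒ 3j(2 4 4; -2 0 2)² = 3/77, sgn +1
I_A²/I_B² = (28/495)/(3/77) = 196/135

196/135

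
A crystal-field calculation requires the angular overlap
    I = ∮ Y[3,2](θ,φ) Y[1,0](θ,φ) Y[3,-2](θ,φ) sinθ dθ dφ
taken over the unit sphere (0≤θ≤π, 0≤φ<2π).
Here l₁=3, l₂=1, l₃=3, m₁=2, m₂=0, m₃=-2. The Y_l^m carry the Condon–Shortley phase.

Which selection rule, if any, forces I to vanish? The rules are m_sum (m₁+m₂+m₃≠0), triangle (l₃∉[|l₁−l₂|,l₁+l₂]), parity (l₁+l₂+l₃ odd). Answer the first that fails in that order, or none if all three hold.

parity

Σmᵢ = 0  ✓
l₃∈[|l₁−l₂|,l₁+l₂]=[2,4], have l₃=3  ✓
Σlᵢ = 7 ⇒ odd  ✗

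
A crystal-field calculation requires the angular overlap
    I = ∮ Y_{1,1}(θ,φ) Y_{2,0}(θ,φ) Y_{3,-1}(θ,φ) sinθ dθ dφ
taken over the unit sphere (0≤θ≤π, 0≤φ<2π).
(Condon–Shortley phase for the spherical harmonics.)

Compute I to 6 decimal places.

Checks pass: Σm=0; 6 even; l₃=3∈[1,3].
(2·1+1)(2·2+1)(2·3+1) = 105
Δ: 0! 2! 4! / 7! → 1/105
sum: t=0:+1/4 = 1/4
3j²(1 2 3; 0 0 0) = Δ·Π!·Σ² = 3/35  (sign -1)
sum: t=0:+1/8 = 1/8
3j²(1 2 3; 1 0 -1) = Δ·Π!·Σ² = 2/35  (sign +1)
combine: 4πI² = 105·3/35·2/35 = 18/35
take √, sign -1: I = -0.20230066

-0.202301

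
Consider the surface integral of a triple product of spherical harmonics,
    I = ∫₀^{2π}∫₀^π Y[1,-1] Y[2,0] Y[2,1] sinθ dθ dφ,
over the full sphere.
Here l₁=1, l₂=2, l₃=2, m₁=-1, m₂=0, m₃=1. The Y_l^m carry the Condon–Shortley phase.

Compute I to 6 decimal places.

0.000000

Σlᵢ=5 odd — θ-integrand is odd under cosθ→−cosθ; I=0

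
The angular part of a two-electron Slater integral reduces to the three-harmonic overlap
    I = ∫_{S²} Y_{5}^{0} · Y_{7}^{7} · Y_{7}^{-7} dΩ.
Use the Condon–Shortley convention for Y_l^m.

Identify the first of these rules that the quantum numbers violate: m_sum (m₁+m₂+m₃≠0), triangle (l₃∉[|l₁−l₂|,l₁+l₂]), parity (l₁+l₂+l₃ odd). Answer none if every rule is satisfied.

Σmᵢ = 0  ✓
l₃∈[|l₁−l₂|,l₁+l₂]=[2,12], have l₃=7  ✓
Σlᵢ = 19 ⇒ odd  ✗

parity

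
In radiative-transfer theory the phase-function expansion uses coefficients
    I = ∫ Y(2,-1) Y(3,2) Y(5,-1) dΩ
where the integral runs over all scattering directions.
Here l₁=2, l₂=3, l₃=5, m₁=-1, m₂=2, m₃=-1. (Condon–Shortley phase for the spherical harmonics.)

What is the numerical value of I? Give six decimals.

m-sum 0 ✓  L=10 even ✓  1≤5≤5 ✓
Π(2lᵢ+1) = 5×7×11 = 385
triangle coeff Δ(2,3,5) = 1/2310
Σ_t [0,0]: t=0:+1/144 = 1/144
(3j)²=10/231 [(2 3 5; 0 0 0)], sign=-1
Σ_t [0,0]: t=0:+1/720 = 1/720
(3j)²=4/385 [(2 3 5; -1 2 -1)], sign=+1
⇒ 4πI² = 40/231
I = (-1)√(40/231/(4π)) = -0.11738675

-0.117387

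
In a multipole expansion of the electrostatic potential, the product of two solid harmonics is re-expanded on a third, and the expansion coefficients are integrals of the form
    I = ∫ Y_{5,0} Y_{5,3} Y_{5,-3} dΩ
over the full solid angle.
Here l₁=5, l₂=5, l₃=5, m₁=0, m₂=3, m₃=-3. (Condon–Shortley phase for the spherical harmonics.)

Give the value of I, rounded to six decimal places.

Σlᵢ=15 odd — θ-integrand is odd under cosθ→−cosθ; I=0

0.000000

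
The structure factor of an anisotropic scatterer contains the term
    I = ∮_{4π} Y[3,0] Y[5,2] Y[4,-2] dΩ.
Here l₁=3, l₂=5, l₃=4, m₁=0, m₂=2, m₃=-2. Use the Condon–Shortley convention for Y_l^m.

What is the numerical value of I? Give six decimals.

m-sum 0 ✓  L=12 even ✓  2≤4≤8 ✓
Π(2lᵢ+1) = 7×11×9 = 693
triangle coeff Δ(3,5,4) = 1/180180
Σ_t [1,3]: t=1:−1/576 t=2:+1/144 t=3:−1/576 = 1/288
(3j)²=20/1001 [(3 5 4; 0 0 0)], sign=+1
Σ_t [1,3]: t=1:−1/8640 t=2:+1/480 t=3:−1/576 = 1/4320
(3j)²=1/2145 [(3 5 4; 0 2 -2)], sign=+1
⇒ 4πI² = 12/1859
I = (+1)√(12/1859/(4π)) = 0.02266449

0.022664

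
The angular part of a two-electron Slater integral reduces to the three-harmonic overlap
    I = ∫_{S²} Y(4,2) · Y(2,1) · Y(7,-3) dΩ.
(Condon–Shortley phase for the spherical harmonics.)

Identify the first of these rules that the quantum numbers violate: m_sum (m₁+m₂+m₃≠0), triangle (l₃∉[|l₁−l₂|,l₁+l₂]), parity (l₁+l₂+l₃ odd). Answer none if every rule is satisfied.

triangle

m₁+m₂+m₃ = 2 + 1 − 3 = 0  ✓
triangle: |4−2|=2 ≤ l₃=7 ≤ 4+2=6  ✗
parity: l₁+l₂+l₃ = 13 is odd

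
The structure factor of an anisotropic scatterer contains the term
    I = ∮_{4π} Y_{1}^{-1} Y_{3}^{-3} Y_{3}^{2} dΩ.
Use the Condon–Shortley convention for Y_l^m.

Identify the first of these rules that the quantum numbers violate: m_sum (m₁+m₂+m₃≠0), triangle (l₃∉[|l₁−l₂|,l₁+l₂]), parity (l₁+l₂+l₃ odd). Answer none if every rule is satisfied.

Σmᵢ = -2  ✗
l₃∈[|l₁−l₂|,l₁+l₂]=[2,4], have l₃=3
Σlᵢ = 7 ⇒ odd

m_sum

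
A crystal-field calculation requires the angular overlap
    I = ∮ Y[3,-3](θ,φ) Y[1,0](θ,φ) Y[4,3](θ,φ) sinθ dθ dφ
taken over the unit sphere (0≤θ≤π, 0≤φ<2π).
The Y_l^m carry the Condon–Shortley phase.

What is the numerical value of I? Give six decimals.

-0.162868

m-sum 0 ✓  L=8 even ✓  2≤4≤4 ✓
Π(2lᵢ+1) = 7×3×9 = 189
triangle coeff Δ(3,1,4) = 1/252
Σ_t [0,0]: t=0:+1/36 = 1/36
(3j)²=4/63 [(3 1 4; 0 0 0)], sign=+1
Σ_t [0,0]: t=0:+1/720 = 1/720
(3j)²=1/36 [(3 1 4; -3 0 3)], sign=-1
⇒ 4πI² = 1/3
I = (-1)√(1/3/(4π)) = -0.16286750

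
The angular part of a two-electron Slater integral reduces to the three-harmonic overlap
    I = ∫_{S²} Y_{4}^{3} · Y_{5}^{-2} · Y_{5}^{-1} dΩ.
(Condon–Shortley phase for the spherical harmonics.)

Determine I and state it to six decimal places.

m-sum 0 ✓  L=14 even ✓  1≤5≤9 ✓
Π(2lᵢ+1) = 9×11×11 = 1089
triangle coeff Δ(4,5,5) = 1/3153150
Σ_t [0,4]: t=0:+1/69120 t=1:−1/1728 t=2:+1/576 t=3:−1/1728 t=4:+1/69120 = 7/11520
(3j)²=2/143 [(4 5 5; 0 0 0)], sign=-1
Σ_t [0,1]: t=0:+1/5184 t=1:−1/6912 = 1/20736
(3j)²=5/2574 [(4 5 5; 3 -2 -1)], sign=+1
⇒ 4πI² = 5/169
I = (-1)√(5/169/(4π)) = -0.04852178

-0.048522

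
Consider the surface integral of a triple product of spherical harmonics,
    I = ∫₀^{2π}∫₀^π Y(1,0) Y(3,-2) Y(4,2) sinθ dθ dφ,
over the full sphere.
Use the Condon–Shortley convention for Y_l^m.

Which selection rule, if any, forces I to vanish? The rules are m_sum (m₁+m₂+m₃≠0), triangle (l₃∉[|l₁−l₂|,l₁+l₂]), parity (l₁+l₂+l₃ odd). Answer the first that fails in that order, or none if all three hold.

none

azimuthal sum: 0 − 2 + 2 = 0  ✓
2 ≤ 4 ≤ 4 (triangle on l)  ✓
L = 1 + 3 + 4 = 8 (even)  ✓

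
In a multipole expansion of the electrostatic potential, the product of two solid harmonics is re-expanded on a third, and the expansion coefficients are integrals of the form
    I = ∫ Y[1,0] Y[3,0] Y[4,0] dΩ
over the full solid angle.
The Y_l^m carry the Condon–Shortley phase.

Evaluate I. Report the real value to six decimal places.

m-sum 0 ✓  L=8 even ✓  2≤4≤4 ✓
Π(2lᵢ+1) = 3×7×9 = 189
triangle coeff Δ(1,3,4) = 1/252
Σ_t [0,0]: t=0:+1/36 = 1/36
(3j)²=4/63 [(1 3 4; 0 0 0)], sign=+1
(m-triple is (0,0,0) — same symbol as above.)
⇒ 4πI² = 16/21
I = (+1)√(16/21/(4π)) = 0.24623252

0.246233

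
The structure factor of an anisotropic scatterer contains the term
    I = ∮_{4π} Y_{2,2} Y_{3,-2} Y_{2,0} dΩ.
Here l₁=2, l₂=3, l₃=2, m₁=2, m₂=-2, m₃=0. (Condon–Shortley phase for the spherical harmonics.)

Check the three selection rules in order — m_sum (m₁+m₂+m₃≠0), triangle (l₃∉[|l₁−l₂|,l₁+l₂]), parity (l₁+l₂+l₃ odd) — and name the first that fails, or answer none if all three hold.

Σmᵢ = 0  ✓
l₃∈[|l₁−l₂|,l₁+l₂]=[1,5], have l₃=2  ✓
Σlᵢ = 7 ⇒ odd  ✗

parity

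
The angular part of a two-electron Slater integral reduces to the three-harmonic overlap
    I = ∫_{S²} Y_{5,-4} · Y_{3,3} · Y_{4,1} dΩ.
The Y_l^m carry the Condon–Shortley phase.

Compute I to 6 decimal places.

m-sum 0 ✓  L=12 even ✓  2≤4≤8 ✓
Π(2lᵢ+1) = 11×7×9 = 693
triangle coeff Δ(5,3,4) = 1/180180
Σ_t [1,3]: t=1:−1/576 t=2:+1/144 t=3:−1/576 = 1/288
(3j)²=20/1001 [(5 3 4; 0 0 0)], sign=+1
Σ_t [4,4]: t=4:+1/5760 = 1/5760
(3j)²=9/286 [(5 3 4; -4 3 1)], sign=-1
⇒ 4πI² = 810/1859
I = (-1)√(810/1859/(4π)) = -0.18620781

-0.186208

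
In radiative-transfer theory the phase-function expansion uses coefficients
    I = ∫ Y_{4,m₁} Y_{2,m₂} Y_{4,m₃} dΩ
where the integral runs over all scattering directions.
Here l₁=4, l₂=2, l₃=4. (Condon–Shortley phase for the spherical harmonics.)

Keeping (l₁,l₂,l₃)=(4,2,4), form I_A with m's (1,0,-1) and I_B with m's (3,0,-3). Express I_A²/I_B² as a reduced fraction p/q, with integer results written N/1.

289/49

Shared (l₁,l₂,l₃)=(4,2,4): N and (l;000)² cancel in I_A²/I_B².
A: Δ = 2!·6!·2!/11! = 1/13860; Racah Σ t=0..2: t=0:+1/144 t=1:−1/48 t=2:+1/480 = -17/1440; ⇒ 3j(4 2 4; 1 0 -1)² = 289/13860, sgn +1
B: Δ = 2!·6!·2!/11! = 1/13860; Racah Σ t=0..1: t=0:+1/480 t=1:−1/720 = 1/1440; ⇒ 3j(4 2 4; 3 0 -3)² = 7/1980, sgn -1
I_A²/I_B² = (289/13860)/(7/1980) = 289/49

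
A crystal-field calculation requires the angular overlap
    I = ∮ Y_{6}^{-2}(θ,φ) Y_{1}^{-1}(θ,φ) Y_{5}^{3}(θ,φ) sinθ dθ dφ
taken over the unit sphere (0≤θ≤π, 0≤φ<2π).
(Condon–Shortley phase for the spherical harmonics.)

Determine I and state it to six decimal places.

0.100084

m-sum 0 ✓  L=12 even ✓  5≤5≤7 ✓
Π(2lᵢ+1) = 13×3×11 = 429
triangle coeff Δ(6,1,5) = 1/858
Σ_t [1,1]: t=1:−1/14400 = -1/14400
(3j)²=6/143 [(6 1 5; 0 0 0)], sign=+1
Σ_t [0,0]: t=0:+1/161280 = 1/161280
(3j)²=1/143 [(6 1 5; -2 -1 3)], sign=+1
⇒ 4πI² = 18/143
I = (+1)√(18/143/(4π)) = 0.10008369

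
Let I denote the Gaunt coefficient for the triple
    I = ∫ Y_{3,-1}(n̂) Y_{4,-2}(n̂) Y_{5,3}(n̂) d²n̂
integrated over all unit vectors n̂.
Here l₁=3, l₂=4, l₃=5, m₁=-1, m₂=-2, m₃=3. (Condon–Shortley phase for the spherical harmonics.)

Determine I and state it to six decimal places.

m-sum 0 ✓  L=12 even ✓  1≤5≤7 ✓
Π(2lᵢ+1) = 7×9×11 = 693
triangle coeff Δ(3,4,5) = 1/180180
Σ_t [0,2]: t=0:+1/576 t=1:−1/144 t=2:+1/576 = -1/288
(3j)²=20/1001 [(3 4 5; 0 0 0)], sign=+1
Σ_t [0,2]: t=0:+1/2304 t=1:−1/720 t=2:+1/5760 = -1/1280
(3j)²=27/1430 [(3 4 5; -1 -2 3)], sign=-1
⇒ 4πI² = 486/1859
I = (-1)√(486/1859/(4π)) = -0.14423595

-0.144236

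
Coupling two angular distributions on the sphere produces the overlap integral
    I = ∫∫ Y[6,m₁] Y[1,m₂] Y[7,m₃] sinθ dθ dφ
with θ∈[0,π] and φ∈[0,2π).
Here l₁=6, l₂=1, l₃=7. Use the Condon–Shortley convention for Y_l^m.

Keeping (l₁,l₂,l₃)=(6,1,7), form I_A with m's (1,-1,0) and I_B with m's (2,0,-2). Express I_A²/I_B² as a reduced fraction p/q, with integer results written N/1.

7/15

l's match ⇒ only the (l;m) 3-j factors differ between A and B.
A: triangle coeff Δ(6,1,7) = 1/1365; Σ_t [0,0]: t=0:+1/1209600 = 1/1209600; (3j)²=1/65 [(6 1 7; 1 -1 0)], sign=-1
B: triangle coeff Δ(6,1,7) = 1/1365; Σ_t [0,0]: t=0:+1/967680 = 1/967680; (3j)²=3/91 [(6 1 7; 2 0 -2)], sign=-1
I_A²/I_B² = (1/65)/(3/91) = 7/15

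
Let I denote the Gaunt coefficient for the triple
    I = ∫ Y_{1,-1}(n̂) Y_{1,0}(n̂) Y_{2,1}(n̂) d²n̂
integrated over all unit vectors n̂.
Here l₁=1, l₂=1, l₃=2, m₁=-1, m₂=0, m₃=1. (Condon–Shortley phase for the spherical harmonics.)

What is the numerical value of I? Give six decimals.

Rules hold: Σm=0, L=4 even, 0≤2≤2.
N = 3·3·5 = 45
Δ = 0!·2!·2!/5! = 1/30
Racah Σ t=0..0: t=0:+1/1 = 1/1
⇒ 3j(1 1 2; 0 0 0)² = 2/15, sgn +1
Racah Σ t=0..0: t=0:+1/2 = 1/2
⇒ 3j(1 1 2; -1 0 1)² = 1/10, sgn -1
4πI² = N·(3j₀)²·(3jₘ)² = 3/5
I = -1·√(0.6/4π) = -0.21850969

-0.218510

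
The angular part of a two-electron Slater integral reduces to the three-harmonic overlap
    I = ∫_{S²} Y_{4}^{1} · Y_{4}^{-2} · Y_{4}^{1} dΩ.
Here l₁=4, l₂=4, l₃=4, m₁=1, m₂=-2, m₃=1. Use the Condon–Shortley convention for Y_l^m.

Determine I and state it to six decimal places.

m-sum 0 ✓  L=12 even ✓  0≤4≤8 ✓
Π(2lᵢ+1) = 9×9×9 = 729
triangle coeff Δ(4,4,4) = 1/450450
Σ_t [0,4]: t=0:+1/13824 t=1:−1/216 t=2:+1/64 t=3:−1/216 t=4:+1/13824 = 5/768
(3j)²=18/1001 [(4 4 4; 0 0 0)], sign=+1
Σ_t [0,2]: t=0:+1/576 t=1:−1/144 t=2:+1/576 = -1/288
(3j)²=20/1001 [(4 4 4; 1 -2 1)], sign=+1
⇒ 4πI² = 262440/1002001
I = (+1)√(262440/1002001/(4π)) = 0.14436968

0.144370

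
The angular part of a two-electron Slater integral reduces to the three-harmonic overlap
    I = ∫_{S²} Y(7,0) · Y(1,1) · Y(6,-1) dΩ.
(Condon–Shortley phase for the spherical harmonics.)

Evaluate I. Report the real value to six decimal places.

0.160342

m-sum 0 ✓  L=14 even ✓  6≤6≤8 ✓
Π(2lᵢ+1) = 15×3×13 = 585
triangle coeff Δ(7,1,6) = 1/1365
Σ_t [1,1]: t=1:−1/518400 = -1/518400
(3j)²=7/195 [(7 1 6; 0 0 0)], sign=-1
Σ_t [2,2]: t=2:+1/1209600 = 1/1209600
(3j)²=1/65 [(7 1 6; 0 1 -1)], sign=-1
⇒ 4πI² = 21/65
I = (+1)√(21/65/(4π)) = 0.16034227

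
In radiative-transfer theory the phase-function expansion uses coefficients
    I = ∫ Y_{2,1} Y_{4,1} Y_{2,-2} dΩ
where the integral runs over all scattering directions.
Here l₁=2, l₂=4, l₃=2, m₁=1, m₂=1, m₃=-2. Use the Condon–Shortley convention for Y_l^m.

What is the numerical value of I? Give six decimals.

m-sum 0 ✓  L=8 even ✓  2≤2≤6 ✓
Π(2lᵢ+1) = 5×9×5 = 225
triangle coeff Δ(2,4,2) = 1/630
Σ_t [2,2]: t=2:+1/16 = 1/16
(3j)²=2/35 [(2 4 2; 0 0 0)], sign=+1
Σ_t [1,1]: t=1:−1/144 = -1/144
(3j)²=1/126 [(2 4 2; 1 1 -2)], sign=-1
⇒ 4πI² = 5/49
I = (-1)√(5/49/(4π)) = -0.09011188

-0.090112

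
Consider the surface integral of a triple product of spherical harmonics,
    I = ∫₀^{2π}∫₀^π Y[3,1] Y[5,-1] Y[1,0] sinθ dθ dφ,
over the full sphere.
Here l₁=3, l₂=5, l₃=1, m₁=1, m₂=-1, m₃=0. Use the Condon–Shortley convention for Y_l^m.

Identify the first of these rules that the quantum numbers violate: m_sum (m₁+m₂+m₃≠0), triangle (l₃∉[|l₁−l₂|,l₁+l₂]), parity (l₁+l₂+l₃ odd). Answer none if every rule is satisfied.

triangle

Σmᵢ = 0  ✓
l₃∈[|l₁−l₂|,l₁+l₂]=[2,8], have l₃=1  ✗
Σlᵢ = 9 ⇒ odd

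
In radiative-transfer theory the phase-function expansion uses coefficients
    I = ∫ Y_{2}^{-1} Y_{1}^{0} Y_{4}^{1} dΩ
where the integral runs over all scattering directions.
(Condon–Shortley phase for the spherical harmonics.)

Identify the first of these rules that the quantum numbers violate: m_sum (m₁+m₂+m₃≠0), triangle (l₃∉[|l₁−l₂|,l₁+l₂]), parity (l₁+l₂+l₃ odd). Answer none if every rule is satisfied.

azimuthal sum: -1 + 0 + 1 = 0  ✓
1 ≤ 4 ≤ 3 (triangle on l)  ✗
L = 2 + 1 + 4 = 7 (odd)

triangle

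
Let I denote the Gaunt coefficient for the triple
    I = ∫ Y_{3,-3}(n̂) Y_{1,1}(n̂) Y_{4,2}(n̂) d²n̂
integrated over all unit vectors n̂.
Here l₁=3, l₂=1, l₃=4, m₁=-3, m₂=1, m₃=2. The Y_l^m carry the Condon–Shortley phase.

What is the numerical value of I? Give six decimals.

0.061558

Checks pass: Σm=0; 8 even; l₃=4∈[2,4].
(2·3+1)(2·1+1)(2·4+1) = 189
Δ: 0! 6! 2! / 9! → 1/252
sum: t=0:+1/36 = 1/36
3j²(3 1 4; 0 0 0) = Δ·Π!·Σ² = 4/63  (sign +1)
sum: t=0:+1/1440 = 1/1440
3j²(3 1 4; -3 1 2) = Δ·Π!·Σ² = 1/252  (sign +1)
combine: 4πI² = 189·4/63·1/252 = 1/21
take √, sign +1: I = 0.06155813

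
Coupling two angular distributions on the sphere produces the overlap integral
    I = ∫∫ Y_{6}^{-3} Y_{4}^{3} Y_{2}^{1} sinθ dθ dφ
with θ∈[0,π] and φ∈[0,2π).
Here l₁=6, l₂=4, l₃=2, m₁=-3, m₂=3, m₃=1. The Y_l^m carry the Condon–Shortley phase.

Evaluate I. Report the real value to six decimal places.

Σmᵢ = 1 ≠ 0, so the φ-integral vanishes; I = 0

0.000000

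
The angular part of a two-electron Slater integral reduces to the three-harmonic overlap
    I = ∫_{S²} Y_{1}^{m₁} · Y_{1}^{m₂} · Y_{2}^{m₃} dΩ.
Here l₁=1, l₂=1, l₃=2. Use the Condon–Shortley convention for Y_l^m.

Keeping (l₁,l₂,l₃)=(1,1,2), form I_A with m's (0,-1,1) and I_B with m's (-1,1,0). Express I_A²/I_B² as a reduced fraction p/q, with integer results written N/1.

3/1

Shared (l₁,l₂,l₃)=(1,1,2): N and (l;000)² cancel in I_A²/I_B².
A: Δ = 0!·2!·2!/5! = 1/30; Racah Σ t=0..0: t=0:+1/2 = 1/2; ⇒ 3j(1 1 2; 0 -1 1)² = 1/10, sgn -1
B: Δ = 0!·2!·2!/5! = 1/30; Racah Σ t=0..0: t=0:+1/4 = 1/4; ⇒ 3j(1 1 2; -1 1 0)² = 1/30, sgn +1
I_A²/I_B² = (1/10)/(1/30) = 3/1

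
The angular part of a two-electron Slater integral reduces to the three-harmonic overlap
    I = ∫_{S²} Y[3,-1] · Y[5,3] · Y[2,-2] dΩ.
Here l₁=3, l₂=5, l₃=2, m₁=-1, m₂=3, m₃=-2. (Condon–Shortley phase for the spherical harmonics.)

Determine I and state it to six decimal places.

m-sum 0 ✓  L=10 even ✓  2≤2≤8 ✓
Π(2lᵢ+1) = 7×11×5 = 385
triangle coeff Δ(3,5,2) = 1/2310
Σ_t [3,3]: t=3:−1/144 = -1/144
(3j)²=10/231 [(3 5 2; 0 0 0)], sign=-1
Σ_t [4,4]: t=4:+1/1152 = 1/1152
(3j)²=1/33 [(3 5 2; -1 3 -2)], sign=+1
⇒ 4πI² = 50/99
I = (-1)√(50/99/(4π)) = -0.20047604

-0.200476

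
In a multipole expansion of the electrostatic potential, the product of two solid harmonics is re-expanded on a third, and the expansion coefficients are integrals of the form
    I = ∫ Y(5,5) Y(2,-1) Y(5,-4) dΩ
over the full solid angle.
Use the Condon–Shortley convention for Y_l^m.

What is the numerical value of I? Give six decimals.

-0.187924

m-sum 0 ✓  L=12 even ✓  3≤5≤7 ✓
Π(2lᵢ+1) = 11×5×11 = 605
triangle coeff Δ(5,2,5) = 1/38610
Σ_t [0,2]: t=0:+1/2880 t=1:−1/576 t=2:+1/2880 = -1/960
(3j)²=10/429 [(5 2 5; 0 0 0)], sign=+1
Σ_t [0,0]: t=0:+1/80640 = 1/80640
(3j)²=9/286 [(5 2 5; 5 -1 -4)], sign=-1
⇒ 4πI² = 75/169
I = (-1)√(75/169/(4π)) = -0.18792404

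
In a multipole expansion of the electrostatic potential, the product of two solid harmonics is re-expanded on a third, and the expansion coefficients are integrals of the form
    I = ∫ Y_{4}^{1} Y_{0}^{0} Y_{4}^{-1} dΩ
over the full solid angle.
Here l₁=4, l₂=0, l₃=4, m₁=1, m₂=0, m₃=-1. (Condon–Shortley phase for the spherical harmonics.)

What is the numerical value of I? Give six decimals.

Rules hold: Σm=0, L=8 even, 4≤4≤4.
N = 9·1·9 = 81
Δ = 0!·8!·0!/9! = 1/9
Racah Σ t=0..0: t=0:+1/576 = 1/576
⇒ 3j(4 0 4; 0 0 0)² = 1/9, sgn +1
Racah Σ t=0..0: t=0:+1/720 = 1/720
⇒ 3j(4 0 4; 1 0 -1)² = 1/9, sgn -1
4πI² = N·(3j₀)²·(3jₘ)² = 1/1
I = -1·√(1/4π) = -0.28209479

-0.282095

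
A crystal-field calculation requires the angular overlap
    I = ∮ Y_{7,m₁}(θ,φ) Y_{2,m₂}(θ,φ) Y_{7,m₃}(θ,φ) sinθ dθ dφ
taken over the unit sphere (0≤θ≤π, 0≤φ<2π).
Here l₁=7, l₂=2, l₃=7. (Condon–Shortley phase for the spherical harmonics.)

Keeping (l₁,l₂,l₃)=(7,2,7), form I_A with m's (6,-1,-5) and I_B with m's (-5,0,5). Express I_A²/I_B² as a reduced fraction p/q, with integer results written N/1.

l's match ⇒ only the (l;m) 3-j factors differ between A and B.
A: triangle coeff Δ(7,2,7) = 1/185640; Σ_t [0,1]: t=0:+1/79833600 t=1:−1/958003200 = 1/87091200; (3j)²=121/4760 [(7 2 7; 6 -1 -5)], sign=+1
B: triangle coeff Δ(7,2,7) = 1/185640; Σ_t [0,2]: t=0:+1/1916006400 t=1:−1/39916800 t=2:+1/29030400 = 19/1916006400; (3j)²=361/185640 [(7 2 7; -5 0 5)], sign=+1
I_A²/I_B² = (121/4760)/(361/185640) = 4719/361

4719/361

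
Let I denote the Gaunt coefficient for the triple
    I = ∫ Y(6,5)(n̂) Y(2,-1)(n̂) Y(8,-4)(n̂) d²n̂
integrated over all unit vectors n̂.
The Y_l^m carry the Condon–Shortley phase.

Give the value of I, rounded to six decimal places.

0.058794

Rules hold: Σm=0, L=16 even, 4≤8≤8.
N = 13·5·17 = 1105
Δ = 0!·12!·4!/17! = 1/30940
Racah Σ t=0..0: t=0:+1/2073600 = 1/2073600
⇒ 3j(6 2 8; 0 0 0)² = 28/1105, sgn +1
Racah Σ t=0..0: t=0:+1/239500800 = 1/239500800
⇒ 3j(6 2 8; 5 -1 -4)² = 12/7735, sgn +1
4πI² = N·(3j₀)²·(3jₘ)² = 48/1105
I = +1·√(0.0434389/4π) = 0.05879421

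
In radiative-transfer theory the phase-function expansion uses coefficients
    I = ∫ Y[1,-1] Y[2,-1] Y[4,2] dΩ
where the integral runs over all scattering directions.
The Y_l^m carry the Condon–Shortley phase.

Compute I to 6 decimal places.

0.000000

triangle: need 1≤l₃≤3, have 4; I=0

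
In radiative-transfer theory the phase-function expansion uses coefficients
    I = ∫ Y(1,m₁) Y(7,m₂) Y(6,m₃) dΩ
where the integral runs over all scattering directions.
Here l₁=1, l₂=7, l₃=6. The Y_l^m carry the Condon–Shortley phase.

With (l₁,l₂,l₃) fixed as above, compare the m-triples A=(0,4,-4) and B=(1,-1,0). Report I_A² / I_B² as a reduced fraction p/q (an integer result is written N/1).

33/28

l's match ⇒ only the (l;m) 3-j factors differ between A and B.
A: triangle coeff Δ(1,7,6) = 1/1365; Σ_t [1,1]: t=1:−1/7257600 = -1/7257600; (3j)²=11/455 [(1 7 6; 0 4 -4)], sign=-1
B: triangle coeff Δ(1,7,6) = 1/1365; Σ_t [0,0]: t=0:+1/1036800 = 1/1036800; (3j)²=4/195 [(1 7 6; 1 -1 0)], sign=+1
I_A²/I_B² = (11/455)/(4/195) = 33/28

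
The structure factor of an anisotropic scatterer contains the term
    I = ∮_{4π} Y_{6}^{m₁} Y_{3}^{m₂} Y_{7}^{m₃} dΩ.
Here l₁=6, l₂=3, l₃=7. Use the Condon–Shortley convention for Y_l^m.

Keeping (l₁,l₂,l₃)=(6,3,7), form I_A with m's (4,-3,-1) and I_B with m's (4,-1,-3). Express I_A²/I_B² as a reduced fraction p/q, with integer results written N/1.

10125/36481

l's match ⇒ only the (l;m) 3-j factors differ between A and B.
A: triangle coeff Δ(6,3,7) = 1/2042040; Σ_t [0,0]: t=0:+1/3870720 = 1/3870720; (3j)²=675/136136 [(6 3 7; 4 -3 -1)], sign=+1
B: triangle coeff Δ(6,3,7) = 1/2042040; Σ_t [0,2]: t=0:+1/645120 t=1:−1/2177280 t=2:+1/174182400 = 191/174182400; (3j)²=36481/2042040 [(6 3 7; 4 -1 -3)], sign=+1
I_A²/I_B² = (675/136136)/(36481/2042040) = 10125/36481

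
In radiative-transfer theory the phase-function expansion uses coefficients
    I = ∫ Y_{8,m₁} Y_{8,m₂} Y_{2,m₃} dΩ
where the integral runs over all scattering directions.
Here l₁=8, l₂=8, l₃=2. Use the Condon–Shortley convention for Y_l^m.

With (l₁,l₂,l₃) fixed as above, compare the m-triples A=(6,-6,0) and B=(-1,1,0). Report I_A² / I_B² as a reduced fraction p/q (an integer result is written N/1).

144/529

Same 8,8,2: normalisation and zero-m 3j drop out of the ratio.
A: Δ: 14! 2! 2! / 19! → 1/348840; sum: t=0:+1/348713164800 t=1:−1/6227020800 t=2:+1/3832012800 = 1/9686476800; 3j²(8 8 2; 6 -6 0) = Δ·Π!·Σ² = 6/1615  (sign +1)
B: Δ: 14! 2! 2! / 19! → 1/348840; sum: t=7:−1/101606400 t=8:+1/29030400 t=9:−1/174182400 = 23/1219276800; 3j²(8 8 2; -1 1 0) = Δ·Π!·Σ² = 529/38760  (sign +1)
I_A²/I_B² = (6/1615)/(529/38760) = 144/529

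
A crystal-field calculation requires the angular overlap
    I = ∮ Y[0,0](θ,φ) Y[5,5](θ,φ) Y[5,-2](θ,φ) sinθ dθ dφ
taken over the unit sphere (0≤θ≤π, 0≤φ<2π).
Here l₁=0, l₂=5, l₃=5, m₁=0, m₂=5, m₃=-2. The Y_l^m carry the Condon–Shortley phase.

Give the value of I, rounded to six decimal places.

m-sum = 0 + 5 − 2 = 3 ≠ 0 ⇒ I = 0

0.000000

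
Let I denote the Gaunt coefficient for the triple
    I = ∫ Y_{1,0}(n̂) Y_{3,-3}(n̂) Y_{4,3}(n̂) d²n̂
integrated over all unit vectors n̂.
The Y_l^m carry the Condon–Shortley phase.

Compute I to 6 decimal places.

Rules hold: Σm=0, L=8 even, 2≤4≤4.
N = 3·7·9 = 189
Δ = 0!·2!·6!/9! = 1/252
Racah Σ t=0..0: t=0:+1/36 = 1/36
⇒ 3j(1 3 4; 0 0 0)² = 4/63, sgn +1
Racah Σ t=0..0: t=0:+1/720 = 1/720
⇒ 3j(1 3 4; 0 -3 3)² = 1/36, sgn -1
4πI² = N·(3j₀)²·(3jₘ)² = 1/3
I = -1·√(0.333333/4π) = -0.16286750

-0.162868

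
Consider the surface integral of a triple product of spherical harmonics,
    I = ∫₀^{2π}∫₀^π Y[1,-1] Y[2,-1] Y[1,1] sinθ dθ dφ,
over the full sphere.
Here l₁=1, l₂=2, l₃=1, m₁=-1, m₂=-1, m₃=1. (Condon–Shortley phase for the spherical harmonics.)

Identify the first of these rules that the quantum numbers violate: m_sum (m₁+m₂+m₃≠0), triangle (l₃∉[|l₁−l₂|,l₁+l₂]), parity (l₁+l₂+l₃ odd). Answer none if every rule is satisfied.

azimuthal sum: -1 − 1 + 1 = -1  ✗
1 ≤ 1 ≤ 3 (triangle on l)
L = 1 + 2 + 1 = 4 (even)

m_sum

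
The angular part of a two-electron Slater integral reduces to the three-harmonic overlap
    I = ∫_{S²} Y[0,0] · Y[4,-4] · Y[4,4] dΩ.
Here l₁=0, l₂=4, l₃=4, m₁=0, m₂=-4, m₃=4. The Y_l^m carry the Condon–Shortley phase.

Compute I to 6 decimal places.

0.282095

Rules hold: Σm=0, L=8 even, 4≤4≤4.
N = 1·9·9 = 81
Δ = 0!·0!·8!/9! = 1/9
Racah Σ t=0..0: t=0:+1/576 = 1/576
⇒ 3j(0 4 4; 0 0 0)² = 1/9, sgn +1
Racah Σ t=0..0: t=0:+1/40320 = 1/40320
⇒ 3j(0 4 4; 0 -4 4)² = 1/9, sgn +1
4πI² = N·(3j₀)²·(3jₘ)² = 1/1
I = +1·√(1/4π) = 0.28209479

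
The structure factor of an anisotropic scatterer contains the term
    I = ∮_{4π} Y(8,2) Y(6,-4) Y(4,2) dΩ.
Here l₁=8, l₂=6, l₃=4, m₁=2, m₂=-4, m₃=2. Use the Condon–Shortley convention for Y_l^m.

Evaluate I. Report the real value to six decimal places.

Rules hold: Σm=0, L=18 even, 2≤4≤14.
N = 17·13·9 = 1989
Δ = 10!·6!·2!/19! = 1/23279256
Racah Σ t=4..6: t=4:+1/1658880 t=5:−1/518400 t=6:+1/1658880 = -1/1382400
⇒ 3j(8 6 4; 0 0 0)² = 504/46189, sgn -1
Racah Σ t=0..2: t=0:+1/5225472000 t=1:−1/43545600 t=2:+1/7741440 = 139/1306368000
⇒ 3j(8 6 4; 2 -4 2)² = 38642/2909907, sgn +1
4πI² = N·(3j₀)²·(3jₘ)² = 2782224/9653501
I = -1·√(0.288209/4π) = -0.15144282

-0.151443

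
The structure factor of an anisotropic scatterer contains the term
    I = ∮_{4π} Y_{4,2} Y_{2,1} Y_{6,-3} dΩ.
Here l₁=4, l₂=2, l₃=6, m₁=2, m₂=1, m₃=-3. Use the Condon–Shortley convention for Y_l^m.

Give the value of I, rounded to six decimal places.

Rules hold: Σm=0, L=12 even, 2≤6≤6.
N = 9·5·13 = 585
Δ = 0!·8!·4!/13! = 1/6435
Racah Σ t=0..0: t=0:+1/2304 = 1/2304
⇒ 3j(4 2 6; 0 0 0)² = 5/143, sgn +1
Racah Σ t=0..0: t=0:+1/8640 = 1/8640
⇒ 3j(4 2 6; 2 1 -3)² = 28/715, sgn -1
4πI² = N·(3j₀)²·(3jₘ)² = 1260/1573
I = -1·√(0.801017/4π) = -0.25247360

-0.252474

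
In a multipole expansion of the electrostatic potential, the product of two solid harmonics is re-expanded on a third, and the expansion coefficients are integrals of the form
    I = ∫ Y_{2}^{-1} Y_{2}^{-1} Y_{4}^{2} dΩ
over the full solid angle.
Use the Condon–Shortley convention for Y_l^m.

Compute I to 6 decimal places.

m-sum 0 ✓  L=8 even ✓  0≤4≤4 ✓
Π(2lᵢ+1) = 5×5×9 = 225
triangle coeff Δ(2,2,4) = 1/630
Σ_t [0,0]: t=0:+1/16 = 1/16
(3j)²=2/35 [(2 2 4; 0 0 0)], sign=+1
Σ_t [0,0]: t=0:+1/36 = 1/36
(3j)²=4/63 [(2 2 4; -1 -1 2)], sign=+1
⇒ 4πI² = 40/49
I = (+1)√(40/49/(4π)) = 0.25487487

0.254875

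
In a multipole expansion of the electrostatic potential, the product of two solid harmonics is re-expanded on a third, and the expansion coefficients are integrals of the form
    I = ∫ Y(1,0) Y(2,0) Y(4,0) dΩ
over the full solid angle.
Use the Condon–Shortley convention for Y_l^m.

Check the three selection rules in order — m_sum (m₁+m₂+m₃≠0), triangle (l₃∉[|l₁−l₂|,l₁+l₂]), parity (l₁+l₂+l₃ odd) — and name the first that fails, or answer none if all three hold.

triangle

m₁+m₂+m₃ = 0 + 0 + 0 = 0  ✓
triangle: |1−2|=1 ≤ l₃=4 ≤ 1+2=3  ✗
parity: l₁+l₂+l₃ = 7 is odd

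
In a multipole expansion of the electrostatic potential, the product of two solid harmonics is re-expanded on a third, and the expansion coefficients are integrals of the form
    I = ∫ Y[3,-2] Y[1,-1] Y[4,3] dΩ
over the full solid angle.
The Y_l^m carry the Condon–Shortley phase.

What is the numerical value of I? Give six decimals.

Checks pass: Σm=0; 8 even; l₃=4∈[2,4].
(2·3+1)(2·1+1)(2·4+1) = 189
Δ: 0! 6! 2! / 9! → 1/252
sum: t=0:+1/36 = 1/36
3j²(3 1 4; 0 0 0) = Δ·Π!·Σ² = 4/63  (sign +1)
sum: t=0:+1/240 = 1/240
3j²(3 1 4; -2 -1 3) = Δ·Π!·Σ² = 1/12  (sign -1)
combine: 4πI² = 189·4/63·1/12 = 1/1
take √, sign -1: I = -0.28209479

-0.282095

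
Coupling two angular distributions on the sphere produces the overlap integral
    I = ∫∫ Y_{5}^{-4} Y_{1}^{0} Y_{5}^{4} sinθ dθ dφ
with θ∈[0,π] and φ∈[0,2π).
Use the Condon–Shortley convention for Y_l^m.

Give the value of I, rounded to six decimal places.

0.000000

l₁+l₂+l₃=11 is odd: 3j(l;000)=0 ⇒ I=0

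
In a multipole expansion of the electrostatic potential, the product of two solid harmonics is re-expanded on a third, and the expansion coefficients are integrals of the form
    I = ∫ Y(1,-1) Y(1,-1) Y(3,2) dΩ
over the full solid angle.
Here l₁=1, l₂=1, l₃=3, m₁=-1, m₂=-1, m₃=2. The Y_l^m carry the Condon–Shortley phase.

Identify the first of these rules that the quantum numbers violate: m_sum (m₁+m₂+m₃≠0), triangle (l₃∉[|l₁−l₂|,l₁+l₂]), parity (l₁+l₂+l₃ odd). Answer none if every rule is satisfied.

m₁+m₂+m₃ = -1 − 1 + 2 = 0  ✓
triangle: |1−1|=0 ≤ l₃=3 ≤ 1+1=2  ✗
parity: l₁+l₂+l₃ = 5 is odd

triangle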